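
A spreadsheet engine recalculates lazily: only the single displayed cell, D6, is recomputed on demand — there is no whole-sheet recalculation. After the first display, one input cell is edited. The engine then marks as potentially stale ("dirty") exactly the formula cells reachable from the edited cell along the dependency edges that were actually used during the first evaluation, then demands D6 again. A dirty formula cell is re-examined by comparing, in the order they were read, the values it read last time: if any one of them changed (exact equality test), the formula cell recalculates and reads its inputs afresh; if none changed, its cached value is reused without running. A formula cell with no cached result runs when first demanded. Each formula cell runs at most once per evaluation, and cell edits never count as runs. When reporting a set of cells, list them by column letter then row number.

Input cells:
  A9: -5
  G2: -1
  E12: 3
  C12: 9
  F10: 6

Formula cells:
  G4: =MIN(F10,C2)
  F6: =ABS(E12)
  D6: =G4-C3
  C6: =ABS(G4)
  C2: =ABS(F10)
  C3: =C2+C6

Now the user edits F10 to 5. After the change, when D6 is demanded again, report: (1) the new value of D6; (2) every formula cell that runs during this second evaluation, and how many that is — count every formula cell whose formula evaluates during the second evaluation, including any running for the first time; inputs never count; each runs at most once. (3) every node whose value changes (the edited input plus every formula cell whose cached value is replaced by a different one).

First evaluation (everything demanded from the output):
  C2 = ABS(6) = 6
  G4 = MIN(6, 6) = 6
  C6 = ABS(6) = 6
  C3 = 6 + 6 = 12
  D6 = 6 - 12 = -6

Propagation after the edit:
  C2: runs — F10 6->5; result 5.
  G4: runs — F10 6->5; C2 6->5; result 5.
  C6: runs — G4 6->5; result 5.
  C3: runs — C2 6->5; C6 6->5; result 10.
  D6: runs — G4 6->5; C3 12->10; result -5.

New value of D6: -5.
Formula cells that run: C2, C3, C6, D6, G4 — 5 in total.
Values that change: C2, C3, C6, D6, F10, G4.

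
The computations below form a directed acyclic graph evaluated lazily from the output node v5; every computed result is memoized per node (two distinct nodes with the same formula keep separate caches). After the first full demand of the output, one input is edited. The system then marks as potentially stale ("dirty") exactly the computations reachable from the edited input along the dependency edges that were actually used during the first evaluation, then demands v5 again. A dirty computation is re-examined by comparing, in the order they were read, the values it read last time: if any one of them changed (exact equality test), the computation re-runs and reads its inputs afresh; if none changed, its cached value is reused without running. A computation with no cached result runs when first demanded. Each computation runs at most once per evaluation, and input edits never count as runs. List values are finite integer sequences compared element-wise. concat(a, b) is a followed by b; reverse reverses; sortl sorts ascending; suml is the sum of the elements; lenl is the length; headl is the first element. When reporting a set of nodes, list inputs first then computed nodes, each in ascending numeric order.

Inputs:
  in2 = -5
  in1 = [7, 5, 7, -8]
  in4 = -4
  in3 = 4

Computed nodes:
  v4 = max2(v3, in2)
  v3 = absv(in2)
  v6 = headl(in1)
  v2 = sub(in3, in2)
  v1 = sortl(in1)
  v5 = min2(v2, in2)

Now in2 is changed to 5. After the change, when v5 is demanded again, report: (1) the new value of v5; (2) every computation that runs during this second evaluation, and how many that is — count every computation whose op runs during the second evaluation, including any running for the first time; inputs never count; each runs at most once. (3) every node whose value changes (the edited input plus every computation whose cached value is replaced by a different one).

First demand of the output computes:
  v2 = sub(4, -5) = 9
  v5 = min2(9, -5) = -5

After the edit, cleaning proceeds:
  v2: a read changed (in2 -5->5) — executes, giving -1.
  v5: a read changed (v2 9->-1; in2 -5->5) — executes, giving -1.

Demanding v5 again yields -1.
2 computations run: v2, v5.
The nodes whose values change: in2, v2, v5.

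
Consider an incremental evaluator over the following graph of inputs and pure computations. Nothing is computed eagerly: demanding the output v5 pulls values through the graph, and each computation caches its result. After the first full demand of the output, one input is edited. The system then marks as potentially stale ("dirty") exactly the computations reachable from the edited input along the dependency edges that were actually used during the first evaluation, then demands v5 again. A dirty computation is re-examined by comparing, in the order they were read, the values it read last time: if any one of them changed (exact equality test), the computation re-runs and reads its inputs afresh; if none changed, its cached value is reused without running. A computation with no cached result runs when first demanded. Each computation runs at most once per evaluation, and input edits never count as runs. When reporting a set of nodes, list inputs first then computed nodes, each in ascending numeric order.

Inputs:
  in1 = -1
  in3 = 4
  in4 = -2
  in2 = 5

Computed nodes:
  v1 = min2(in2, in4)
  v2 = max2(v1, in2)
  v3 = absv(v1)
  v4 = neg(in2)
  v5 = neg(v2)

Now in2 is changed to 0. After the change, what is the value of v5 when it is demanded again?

Initial pass — values computed on the first demand:
  v1 = min2(5, -2) = -2
  v2 = max2(-2, 5) = 5
  v5 = neg(5) = -5

Second demand — change propagation:
  v1: re-runs because in2 5->0; new result -2 (unchanged).
  v2: re-runs because in2 5->0; new result 0.
  v5: re-runs because v2 5->0; new result 0.

v5 now evaluates to 0.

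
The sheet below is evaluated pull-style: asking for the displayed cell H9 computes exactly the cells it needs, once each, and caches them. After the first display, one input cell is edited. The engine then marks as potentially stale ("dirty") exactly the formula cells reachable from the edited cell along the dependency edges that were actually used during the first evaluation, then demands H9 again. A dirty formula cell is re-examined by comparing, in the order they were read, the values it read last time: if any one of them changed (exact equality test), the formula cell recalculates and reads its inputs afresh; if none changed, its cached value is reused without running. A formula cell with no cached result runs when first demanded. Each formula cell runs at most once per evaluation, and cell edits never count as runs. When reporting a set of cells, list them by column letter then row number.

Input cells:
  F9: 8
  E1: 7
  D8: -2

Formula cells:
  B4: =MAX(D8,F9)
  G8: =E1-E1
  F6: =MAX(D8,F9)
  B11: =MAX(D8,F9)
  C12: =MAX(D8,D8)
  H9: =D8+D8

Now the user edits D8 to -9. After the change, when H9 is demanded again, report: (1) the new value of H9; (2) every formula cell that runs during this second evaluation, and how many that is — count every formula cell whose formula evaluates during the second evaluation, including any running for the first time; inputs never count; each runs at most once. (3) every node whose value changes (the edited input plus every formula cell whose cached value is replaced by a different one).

First demand of the output computes:
  H9 = -2 + -2 = -4

After the edit, cleaning proceeds:
  H9: a read changed (D8 -2->-9; D8 -2->-9) — executes, giving -18.

Demanding H9 again yields -18.
1 formula cells run: H9.
The nodes whose values change: D8, H9.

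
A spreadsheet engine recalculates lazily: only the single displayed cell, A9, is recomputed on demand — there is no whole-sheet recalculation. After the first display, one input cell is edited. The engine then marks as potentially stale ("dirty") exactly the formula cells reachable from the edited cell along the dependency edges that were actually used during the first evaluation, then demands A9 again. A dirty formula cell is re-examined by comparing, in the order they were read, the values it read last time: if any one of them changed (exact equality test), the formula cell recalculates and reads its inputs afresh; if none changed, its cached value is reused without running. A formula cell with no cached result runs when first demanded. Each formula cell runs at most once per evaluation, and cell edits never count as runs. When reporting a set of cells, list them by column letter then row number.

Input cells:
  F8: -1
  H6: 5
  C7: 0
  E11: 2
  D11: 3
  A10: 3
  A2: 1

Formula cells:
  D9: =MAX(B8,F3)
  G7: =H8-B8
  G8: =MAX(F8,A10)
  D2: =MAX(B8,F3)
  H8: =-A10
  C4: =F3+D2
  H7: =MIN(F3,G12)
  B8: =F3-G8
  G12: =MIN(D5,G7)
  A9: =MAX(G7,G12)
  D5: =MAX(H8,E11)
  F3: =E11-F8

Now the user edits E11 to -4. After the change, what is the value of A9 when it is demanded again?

New value of A9: 3.

First evaluation (everything demanded from the output):
  F3 = 2 - -1 = 3
  G8 = MAX(-1, 3) = 3
  B8 = 3 - 3 = 0
  H8 = -(3) = -3
  D5 = MAX(-3, 2) = 2
  G7 = -3 - 0 = -3
  G12 = MIN(2, -3) = -3
  A9 = MAX(-3, -3) = -3

Propagation after the edit:
  D5: runs — E11 2->-4; result -3.
  F3: runs — E11 2->-4; result -3.
  B8: runs — F3 3->-3; result -6.
  G7: runs — B8 0->-6; result 3.
  G12: runs — D5 2->-3; G7 -3->3; result -3 (same value as before).
  A9: runs — G7 -3->3; result 3.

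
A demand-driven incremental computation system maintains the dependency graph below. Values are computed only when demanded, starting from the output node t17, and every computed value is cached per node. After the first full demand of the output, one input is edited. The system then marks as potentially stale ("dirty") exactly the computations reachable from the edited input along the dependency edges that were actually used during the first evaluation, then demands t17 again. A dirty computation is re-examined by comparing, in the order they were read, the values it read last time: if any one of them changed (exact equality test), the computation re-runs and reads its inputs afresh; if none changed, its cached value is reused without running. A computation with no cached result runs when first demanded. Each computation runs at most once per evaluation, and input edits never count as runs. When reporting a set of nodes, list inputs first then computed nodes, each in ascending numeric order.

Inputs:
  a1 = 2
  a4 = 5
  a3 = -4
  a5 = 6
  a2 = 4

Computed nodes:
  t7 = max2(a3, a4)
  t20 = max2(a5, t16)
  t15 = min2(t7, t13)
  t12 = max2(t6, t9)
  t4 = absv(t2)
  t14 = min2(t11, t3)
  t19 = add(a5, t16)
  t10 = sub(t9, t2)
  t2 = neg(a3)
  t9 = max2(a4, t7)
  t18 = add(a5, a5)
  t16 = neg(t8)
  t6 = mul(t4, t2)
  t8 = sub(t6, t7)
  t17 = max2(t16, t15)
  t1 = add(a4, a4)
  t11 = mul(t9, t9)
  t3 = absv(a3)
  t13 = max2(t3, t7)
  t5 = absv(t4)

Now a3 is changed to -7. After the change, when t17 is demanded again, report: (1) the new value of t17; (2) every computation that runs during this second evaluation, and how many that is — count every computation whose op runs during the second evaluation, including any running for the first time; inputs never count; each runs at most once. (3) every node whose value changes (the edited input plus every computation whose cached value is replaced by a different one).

New value of t17: 5.
Computations that run: t2, t3, t4, t6, t7, t8, t13, t15, t16, t17 — 10 in total.
Values that change: a3, t2, t3, t4, t6, t8, t13, t16.

First evaluation (everything demanded from the output):
  t2 = neg(-4) = 4
  t3 = absv(-4) = 4
  t4 = absv(4) = 4
  t6 = mul(4, 4) = 16
  t7 = max2(-4, 5) = 5
  t8 = sub(16, 5) = 11
  t13 = max2(4, 5) = 5
  t15 = min2(5, 5) = 5
  t16 = neg(11) = -11
  t17 = max2(-11, 5) = 5

Propagation after the edit:
  t2: runs — a3 -4->-7; result 7.
  t3: runs — a3 -4->-7; result 7.
  t4: runs — t2 4->7; result 7.
  t6: runs — t4 4->7; t2 4->7; result 49.
  t7: runs — a3 -4->-7; result 5 (same value as before).
  t8: runs — t6 16->49; result 44.
  t13: runs — t3 4->7; result 7.
  t15: runs — t13 5->7; result 5 (same value as before).
  t16: runs — t8 11->44; result -44.
  t17: runs — t16 -11->-44; result 5 (same value as before).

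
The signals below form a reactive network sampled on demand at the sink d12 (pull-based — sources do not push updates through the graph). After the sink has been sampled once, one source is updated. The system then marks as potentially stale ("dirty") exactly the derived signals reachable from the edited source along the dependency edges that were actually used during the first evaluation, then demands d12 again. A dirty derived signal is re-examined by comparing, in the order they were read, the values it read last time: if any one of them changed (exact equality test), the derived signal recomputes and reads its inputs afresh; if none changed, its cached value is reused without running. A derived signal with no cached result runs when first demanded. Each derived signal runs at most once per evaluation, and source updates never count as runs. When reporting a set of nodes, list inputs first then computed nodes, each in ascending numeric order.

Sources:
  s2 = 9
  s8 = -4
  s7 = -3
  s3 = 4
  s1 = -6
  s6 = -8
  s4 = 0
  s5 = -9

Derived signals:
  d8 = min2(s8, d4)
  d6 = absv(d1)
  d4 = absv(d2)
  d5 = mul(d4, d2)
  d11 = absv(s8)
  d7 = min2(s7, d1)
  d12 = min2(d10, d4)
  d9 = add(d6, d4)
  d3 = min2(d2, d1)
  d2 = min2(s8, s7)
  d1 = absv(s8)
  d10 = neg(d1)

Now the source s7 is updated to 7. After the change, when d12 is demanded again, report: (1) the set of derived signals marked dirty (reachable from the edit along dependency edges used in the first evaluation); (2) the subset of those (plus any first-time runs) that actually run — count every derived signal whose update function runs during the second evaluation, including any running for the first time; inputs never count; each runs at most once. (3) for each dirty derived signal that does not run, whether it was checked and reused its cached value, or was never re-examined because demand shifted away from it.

Dirty set: d2, d4, d12.
Run set: d2 (1 run).
Re-examined without running (cache reused): d4, d12.
The important point: d2 recomputes to an identical value, and the output ends up unchanged.

Initial pass — values computed on the first demand:
  d1 = absv(-4) = 4
  d2 = min2(-4, -3) = -4
  d4 = absv(-4) = 4
  d10 = neg(4) = -4
  d12 = min2(-4, 4) = -4

Second demand — change propagation:
  d2: re-runs because s7 -3->7; new result -4 (unchanged).
  d4: re-examined; everything it read last time is the same (d2 unchanged) — cache 4 kept, no run.
  d12: re-examined; everything it read last time is the same (d10 unchanged, d4 unchanged) — cache -4 kept, no run.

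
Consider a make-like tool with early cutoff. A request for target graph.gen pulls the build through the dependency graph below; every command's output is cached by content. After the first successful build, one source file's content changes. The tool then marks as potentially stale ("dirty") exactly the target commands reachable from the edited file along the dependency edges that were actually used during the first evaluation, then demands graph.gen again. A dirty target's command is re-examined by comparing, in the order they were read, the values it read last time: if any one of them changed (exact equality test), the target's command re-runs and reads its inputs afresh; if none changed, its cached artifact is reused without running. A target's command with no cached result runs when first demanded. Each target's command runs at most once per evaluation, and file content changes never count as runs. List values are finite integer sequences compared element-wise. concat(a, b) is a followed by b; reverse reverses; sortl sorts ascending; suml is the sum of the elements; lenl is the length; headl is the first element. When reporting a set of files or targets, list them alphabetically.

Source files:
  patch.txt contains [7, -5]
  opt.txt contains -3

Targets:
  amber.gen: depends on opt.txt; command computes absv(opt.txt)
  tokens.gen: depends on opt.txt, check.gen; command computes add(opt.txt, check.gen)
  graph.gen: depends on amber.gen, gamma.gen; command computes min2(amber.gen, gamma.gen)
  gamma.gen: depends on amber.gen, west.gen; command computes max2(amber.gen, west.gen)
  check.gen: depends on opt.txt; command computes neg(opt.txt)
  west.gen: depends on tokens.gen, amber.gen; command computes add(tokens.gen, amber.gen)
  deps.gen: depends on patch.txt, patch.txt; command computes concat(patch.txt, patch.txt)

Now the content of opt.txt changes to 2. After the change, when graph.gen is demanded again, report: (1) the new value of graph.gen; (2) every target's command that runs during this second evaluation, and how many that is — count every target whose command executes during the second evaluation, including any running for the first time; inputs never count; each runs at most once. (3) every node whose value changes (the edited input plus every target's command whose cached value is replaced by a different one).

First demand of the output computes:
  amber.gen = absv(-3) = 3
  check.gen = neg(-3) = 3
  tokens.gen = add(-3, 3) = 0
  west.gen = add(0, 3) = 3
  gamma.gen = max2(3, 3) = 3
  graph.gen = min2(3, 3) = 3

After the edit, cleaning proceeds:
  amber.gen: a read changed (opt.txt -3->2) — executes, giving 2.
  check.gen: a read changed (opt.txt -3->2) — executes, giving -2.
  tokens.gen: a read changed (opt.txt -3->2; check.gen 3->-2) — executes, giving 0 — identical to its old value.
  west.gen: a read changed (amber.gen 3->2) — executes, giving 2.
  gamma.gen: a read changed (amber.gen 3->2; west.gen 3->2) — executes, giving 2.
  graph.gen: a read changed (amber.gen 3->2; gamma.gen 3->2) — executes, giving 2.

Demanding graph.gen again yields 2.
6 target commands run: amber.gen, check.gen, gamma.gen, graph.gen, tokens.gen, west.gen.
The nodes whose values change: amber.gen, check.gen, gamma.gen, graph.gen, opt.txt, west.gen.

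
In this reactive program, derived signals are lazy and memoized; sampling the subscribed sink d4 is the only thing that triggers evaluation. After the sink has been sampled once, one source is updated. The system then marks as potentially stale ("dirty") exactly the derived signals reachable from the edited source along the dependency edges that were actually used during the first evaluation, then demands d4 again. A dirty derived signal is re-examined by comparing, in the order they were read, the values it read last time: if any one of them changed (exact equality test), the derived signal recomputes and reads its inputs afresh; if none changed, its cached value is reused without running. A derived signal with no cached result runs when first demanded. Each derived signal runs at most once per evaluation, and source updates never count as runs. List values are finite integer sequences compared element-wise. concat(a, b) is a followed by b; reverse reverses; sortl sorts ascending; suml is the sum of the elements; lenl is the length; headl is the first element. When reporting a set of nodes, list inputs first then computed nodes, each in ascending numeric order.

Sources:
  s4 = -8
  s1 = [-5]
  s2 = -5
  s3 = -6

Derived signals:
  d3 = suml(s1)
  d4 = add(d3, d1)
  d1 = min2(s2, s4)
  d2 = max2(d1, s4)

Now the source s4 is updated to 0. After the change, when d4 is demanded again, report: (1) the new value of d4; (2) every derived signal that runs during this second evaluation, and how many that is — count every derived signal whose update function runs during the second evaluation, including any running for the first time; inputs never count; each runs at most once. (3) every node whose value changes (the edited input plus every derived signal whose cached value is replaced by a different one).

Demanding d4 again yields -10.
2 derived signals run: d1, d4.
The nodes whose values change: s4, d1, d4.

First demand of the output computes:
  d1 = min2(-5, -8) = -8
  d3 = suml([-5]) = -5
  d4 = add(-5, -8) = -13

After the edit, cleaning proceeds:
  d1: a read changed (s4 -8->0) — executes, giving -5.
  d4: a read changed (d1 -8->-5) — executes, giving -10.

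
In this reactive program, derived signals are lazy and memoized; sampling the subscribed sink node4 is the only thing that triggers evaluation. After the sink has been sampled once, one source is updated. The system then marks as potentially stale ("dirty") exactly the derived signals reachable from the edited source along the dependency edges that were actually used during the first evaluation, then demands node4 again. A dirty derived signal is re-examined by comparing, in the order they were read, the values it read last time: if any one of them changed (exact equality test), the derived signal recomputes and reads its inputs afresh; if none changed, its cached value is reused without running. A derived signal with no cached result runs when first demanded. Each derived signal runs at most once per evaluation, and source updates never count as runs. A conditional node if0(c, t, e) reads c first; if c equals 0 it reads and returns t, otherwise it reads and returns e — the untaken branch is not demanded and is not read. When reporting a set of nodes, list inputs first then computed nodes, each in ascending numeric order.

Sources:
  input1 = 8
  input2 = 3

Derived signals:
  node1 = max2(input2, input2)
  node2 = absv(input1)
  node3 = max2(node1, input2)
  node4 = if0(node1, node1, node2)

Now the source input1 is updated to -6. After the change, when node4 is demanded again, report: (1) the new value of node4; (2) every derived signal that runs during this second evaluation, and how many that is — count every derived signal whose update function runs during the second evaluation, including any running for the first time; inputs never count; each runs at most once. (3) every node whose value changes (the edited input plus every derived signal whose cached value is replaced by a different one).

First demand of the output computes:
  node1 = max2(3, 3) = 3
  node2 = absv(8) = 8
  node4 = if0(node1=3 -> else branch node2) = 8

After the edit, cleaning proceeds:
  node2: a read changed (input1 8->-6) — executes, giving 6.
  node4: a read changed (node2 8->6) — executes, giving 6.

Demanding node4 again yields 6.
2 derived signals run: node2, node4.
The nodes whose values change: input1, node2, node4.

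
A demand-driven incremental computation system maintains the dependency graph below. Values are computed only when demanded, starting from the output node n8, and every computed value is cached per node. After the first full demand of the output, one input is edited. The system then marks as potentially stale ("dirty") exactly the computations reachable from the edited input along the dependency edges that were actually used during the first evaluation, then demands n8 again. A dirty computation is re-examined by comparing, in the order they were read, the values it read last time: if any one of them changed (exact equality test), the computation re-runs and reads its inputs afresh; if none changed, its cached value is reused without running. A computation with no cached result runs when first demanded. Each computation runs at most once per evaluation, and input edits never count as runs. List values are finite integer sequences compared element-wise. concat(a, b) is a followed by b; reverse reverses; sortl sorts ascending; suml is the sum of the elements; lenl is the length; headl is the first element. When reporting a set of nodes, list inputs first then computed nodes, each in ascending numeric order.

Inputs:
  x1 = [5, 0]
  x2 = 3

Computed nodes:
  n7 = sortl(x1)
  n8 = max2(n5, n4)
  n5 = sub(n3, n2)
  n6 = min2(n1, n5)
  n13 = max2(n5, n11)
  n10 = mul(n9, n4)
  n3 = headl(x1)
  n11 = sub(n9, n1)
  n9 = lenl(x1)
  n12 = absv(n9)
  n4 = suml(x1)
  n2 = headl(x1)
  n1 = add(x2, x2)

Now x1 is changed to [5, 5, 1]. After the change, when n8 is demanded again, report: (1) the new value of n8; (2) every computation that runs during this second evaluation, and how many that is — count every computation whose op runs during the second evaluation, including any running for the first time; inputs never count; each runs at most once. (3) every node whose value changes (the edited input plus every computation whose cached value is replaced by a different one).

New value of n8: 11.
Computations that run: n2, n3, n4, n8 — 4 in total.
Values that change: x1, n4, n8.
Key observation: the cutoff stops propagation at n5 — its inputs' values are unchanged, so it reuses its cache.

First evaluation (everything demanded from the output):
  n2 = headl([5, 0]) = 5
  n3 = headl([5, 0]) = 5
  n4 = suml([5, 0]) = 5
  n5 = sub(5, 5) = 0
  n8 = max2(0, 5) = 5

Propagation after the edit:
  n2: runs — x1 [5, 0]->[5, 5, 1]; result 5 (same value as before).
  n3: runs — x1 [5, 0]->[5, 5, 1]; result 5 (same value as before).
  n4: runs — x1 [5, 0]->[5, 5, 1]; result 11.
  n5: checked — values it read are unchanged (n3 unchanged, n2 unchanged); reused cached 0 without running.
  n8: runs — n4 5->11; result 11.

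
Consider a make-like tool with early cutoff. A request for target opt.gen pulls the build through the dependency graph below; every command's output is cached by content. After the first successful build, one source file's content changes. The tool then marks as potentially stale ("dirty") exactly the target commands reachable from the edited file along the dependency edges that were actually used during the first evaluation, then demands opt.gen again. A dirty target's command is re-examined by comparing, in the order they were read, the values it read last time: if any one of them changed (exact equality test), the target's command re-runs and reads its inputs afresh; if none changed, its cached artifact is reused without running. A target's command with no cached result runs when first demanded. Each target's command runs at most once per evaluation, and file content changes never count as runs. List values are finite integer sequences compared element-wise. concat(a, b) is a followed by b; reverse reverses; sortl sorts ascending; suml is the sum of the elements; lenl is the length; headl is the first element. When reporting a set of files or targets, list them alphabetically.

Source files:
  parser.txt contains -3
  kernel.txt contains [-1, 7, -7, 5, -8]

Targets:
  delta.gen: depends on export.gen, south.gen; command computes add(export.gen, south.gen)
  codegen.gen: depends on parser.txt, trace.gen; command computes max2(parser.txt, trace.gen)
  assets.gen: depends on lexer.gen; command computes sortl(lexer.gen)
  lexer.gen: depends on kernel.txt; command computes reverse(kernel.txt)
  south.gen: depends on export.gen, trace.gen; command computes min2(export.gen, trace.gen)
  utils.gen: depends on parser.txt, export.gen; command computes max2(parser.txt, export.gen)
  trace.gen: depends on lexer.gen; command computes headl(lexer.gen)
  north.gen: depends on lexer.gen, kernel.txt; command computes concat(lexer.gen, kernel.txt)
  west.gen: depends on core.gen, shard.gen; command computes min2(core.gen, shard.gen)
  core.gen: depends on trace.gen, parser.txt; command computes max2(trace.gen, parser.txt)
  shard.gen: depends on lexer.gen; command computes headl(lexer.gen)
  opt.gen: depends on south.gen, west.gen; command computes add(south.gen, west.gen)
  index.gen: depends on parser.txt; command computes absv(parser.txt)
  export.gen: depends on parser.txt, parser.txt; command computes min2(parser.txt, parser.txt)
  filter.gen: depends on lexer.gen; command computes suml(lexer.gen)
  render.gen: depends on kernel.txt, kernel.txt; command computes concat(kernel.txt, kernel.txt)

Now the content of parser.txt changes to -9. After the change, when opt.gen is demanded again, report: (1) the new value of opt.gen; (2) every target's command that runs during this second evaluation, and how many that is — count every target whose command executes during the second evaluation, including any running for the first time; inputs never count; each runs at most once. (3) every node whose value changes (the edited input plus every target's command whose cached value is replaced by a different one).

First demand of the output computes:
  export.gen = min2(-3, -3) = -3
  lexer.gen = reverse([-1, 7, -7, 5, -8]) = [-8, 5, -7, 7, -1]
  shard.gen = headl([-8, 5, -7, 7, -1]) = -8
  trace.gen = headl([-8, 5, -7, 7, -1]) = -8
  core.gen = max2(-8, -3) = -3
  south.gen = min2(-3, -8) = -8
  west.gen = min2(-3, -8) = -8
  opt.gen = add(-8, -8) = -16

After the edit, cleaning proceeds:
  core.gen: a read changed (parser.txt -3->-9) — executes, giving -8.
  export.gen: a read changed (parser.txt -3->-9; parser.txt -3->-9) — executes, giving -9.
  south.gen: a read changed (export.gen -3->-9) — executes, giving -9.
  west.gen: a read changed (core.gen -3->-8) — executes, giving -8 — identical to its old value.
  opt.gen: a read changed (south.gen -8->-9) — executes, giving -17.

Demanding opt.gen again yields -17.
5 target commands run: core.gen, export.gen, opt.gen, south.gen, west.gen.
The nodes whose values change: core.gen, export.gen, opt.gen, parser.txt, south.gen.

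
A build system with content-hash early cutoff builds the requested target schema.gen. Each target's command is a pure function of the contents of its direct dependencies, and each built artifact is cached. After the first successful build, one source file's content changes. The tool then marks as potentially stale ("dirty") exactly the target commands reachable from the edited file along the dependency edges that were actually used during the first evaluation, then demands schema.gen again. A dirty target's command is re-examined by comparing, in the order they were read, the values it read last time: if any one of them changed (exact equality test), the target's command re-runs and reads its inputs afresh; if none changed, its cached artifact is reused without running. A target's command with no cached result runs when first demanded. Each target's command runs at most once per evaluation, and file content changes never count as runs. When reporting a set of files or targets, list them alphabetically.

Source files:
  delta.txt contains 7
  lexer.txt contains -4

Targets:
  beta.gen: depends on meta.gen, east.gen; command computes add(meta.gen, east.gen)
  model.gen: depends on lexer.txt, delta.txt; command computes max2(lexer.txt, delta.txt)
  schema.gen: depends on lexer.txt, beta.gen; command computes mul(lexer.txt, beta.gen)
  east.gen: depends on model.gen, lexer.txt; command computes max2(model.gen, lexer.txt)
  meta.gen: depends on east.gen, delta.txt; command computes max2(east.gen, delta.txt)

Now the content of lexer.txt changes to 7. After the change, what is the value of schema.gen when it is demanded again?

New value of schema.gen: 98.
Key observation: the cutoff stops propagation at meta.gen — its inputs' values are unchanged, so it reuses its cache.

First evaluation (everything demanded from the output):
  model.gen = max2(-4, 7) = 7
  east.gen = max2(7, -4) = 7
  meta.gen = max2(7, 7) = 7
  beta.gen = add(7, 7) = 14
  schema.gen = mul(-4, 14) = -56

Propagation after the edit:
  model.gen: runs — lexer.txt -4->7; result 7 (same value as before).
  east.gen: runs — lexer.txt -4->7; result 7 (same value as before).
  meta.gen: checked — values it read are unchanged (east.gen unchanged, delta.txt unchanged); reused cached 7 without running.
  beta.gen: checked — values it read are unchanged (meta.gen unchanged, east.gen unchanged); reused cached 14 without running.
  schema.gen: runs — lexer.txt -4->7; result 98.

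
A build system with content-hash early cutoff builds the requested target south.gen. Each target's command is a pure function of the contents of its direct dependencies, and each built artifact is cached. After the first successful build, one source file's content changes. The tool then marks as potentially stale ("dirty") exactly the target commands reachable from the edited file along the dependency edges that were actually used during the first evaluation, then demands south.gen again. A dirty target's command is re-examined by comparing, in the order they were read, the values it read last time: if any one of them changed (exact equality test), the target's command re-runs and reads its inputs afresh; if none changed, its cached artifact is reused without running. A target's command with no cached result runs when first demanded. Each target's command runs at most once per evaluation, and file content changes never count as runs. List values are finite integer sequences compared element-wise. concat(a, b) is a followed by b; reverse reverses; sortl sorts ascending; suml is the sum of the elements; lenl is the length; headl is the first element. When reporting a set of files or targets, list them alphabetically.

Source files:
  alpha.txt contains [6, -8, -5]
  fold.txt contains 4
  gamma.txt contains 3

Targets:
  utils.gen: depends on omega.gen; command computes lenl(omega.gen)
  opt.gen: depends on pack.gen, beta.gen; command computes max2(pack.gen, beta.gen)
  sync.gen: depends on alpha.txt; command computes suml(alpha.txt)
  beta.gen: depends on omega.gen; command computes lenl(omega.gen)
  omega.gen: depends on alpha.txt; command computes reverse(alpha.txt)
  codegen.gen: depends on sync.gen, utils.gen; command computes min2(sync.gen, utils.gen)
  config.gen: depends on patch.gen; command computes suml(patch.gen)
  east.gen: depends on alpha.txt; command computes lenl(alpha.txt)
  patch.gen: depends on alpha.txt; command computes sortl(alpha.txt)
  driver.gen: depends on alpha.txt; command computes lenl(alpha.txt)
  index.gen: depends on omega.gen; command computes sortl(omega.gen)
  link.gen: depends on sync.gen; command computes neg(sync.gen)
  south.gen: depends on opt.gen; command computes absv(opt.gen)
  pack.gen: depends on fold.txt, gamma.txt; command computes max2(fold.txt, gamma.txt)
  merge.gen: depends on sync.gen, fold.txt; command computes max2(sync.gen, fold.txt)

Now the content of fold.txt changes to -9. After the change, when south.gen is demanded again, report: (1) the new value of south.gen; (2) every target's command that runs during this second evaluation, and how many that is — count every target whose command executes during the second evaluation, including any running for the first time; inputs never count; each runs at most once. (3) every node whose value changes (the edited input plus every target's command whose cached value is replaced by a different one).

New value of south.gen: 3.
Target commands that run: opt.gen, pack.gen, south.gen — 3 in total.
Values that change: fold.txt, opt.gen, pack.gen, south.gen.

First evaluation (everything demanded from the output):
  omega.gen = reverse([6, -8, -5]) = [-5, -8, 6]
  beta.gen = lenl([-5, -8, 6]) = 3
  pack.gen = max2(4, 3) = 4
  opt.gen = max2(4, 3) = 4
  south.gen = absv(4) = 4

Propagation after the edit:
  pack.gen: runs — fold.txt 4->-9; result 3.
  opt.gen: runs — pack.gen 4->3; result 3.
  south.gen: runs — opt.gen 4->3; result 3.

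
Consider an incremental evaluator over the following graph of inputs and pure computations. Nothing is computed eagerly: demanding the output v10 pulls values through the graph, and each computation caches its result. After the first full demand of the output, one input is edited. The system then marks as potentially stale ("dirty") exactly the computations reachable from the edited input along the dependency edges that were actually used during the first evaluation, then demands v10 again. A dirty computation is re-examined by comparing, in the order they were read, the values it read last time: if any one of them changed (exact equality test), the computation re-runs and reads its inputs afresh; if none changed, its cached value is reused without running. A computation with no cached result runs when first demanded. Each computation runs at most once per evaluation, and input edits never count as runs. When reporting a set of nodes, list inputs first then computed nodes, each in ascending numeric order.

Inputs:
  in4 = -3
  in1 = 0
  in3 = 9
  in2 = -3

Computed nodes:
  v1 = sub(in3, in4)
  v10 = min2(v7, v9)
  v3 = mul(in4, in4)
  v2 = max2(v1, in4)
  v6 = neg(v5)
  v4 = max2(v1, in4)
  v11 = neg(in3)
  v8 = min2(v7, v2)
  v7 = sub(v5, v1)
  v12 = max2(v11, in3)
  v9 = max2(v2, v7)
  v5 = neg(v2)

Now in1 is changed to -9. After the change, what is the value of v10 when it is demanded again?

v10 now evaluates to -24.
The important point: nothing the output needs ever reads in1, so the edit is invisible to it.

Initial pass — values computed on the first demand:
  v1 = sub(9, -3) = 12
  v2 = max2(12, -3) = 12
  v5 = neg(12) = -12
  v7 = sub(-12, 12) = -24
  v9 = max2(12, -24) = 12
  v10 = min2(-24, 12) = -24

Second demand — change propagation:
  no demanded computation ever read in1, so the edit dirties nothing and nothing runs.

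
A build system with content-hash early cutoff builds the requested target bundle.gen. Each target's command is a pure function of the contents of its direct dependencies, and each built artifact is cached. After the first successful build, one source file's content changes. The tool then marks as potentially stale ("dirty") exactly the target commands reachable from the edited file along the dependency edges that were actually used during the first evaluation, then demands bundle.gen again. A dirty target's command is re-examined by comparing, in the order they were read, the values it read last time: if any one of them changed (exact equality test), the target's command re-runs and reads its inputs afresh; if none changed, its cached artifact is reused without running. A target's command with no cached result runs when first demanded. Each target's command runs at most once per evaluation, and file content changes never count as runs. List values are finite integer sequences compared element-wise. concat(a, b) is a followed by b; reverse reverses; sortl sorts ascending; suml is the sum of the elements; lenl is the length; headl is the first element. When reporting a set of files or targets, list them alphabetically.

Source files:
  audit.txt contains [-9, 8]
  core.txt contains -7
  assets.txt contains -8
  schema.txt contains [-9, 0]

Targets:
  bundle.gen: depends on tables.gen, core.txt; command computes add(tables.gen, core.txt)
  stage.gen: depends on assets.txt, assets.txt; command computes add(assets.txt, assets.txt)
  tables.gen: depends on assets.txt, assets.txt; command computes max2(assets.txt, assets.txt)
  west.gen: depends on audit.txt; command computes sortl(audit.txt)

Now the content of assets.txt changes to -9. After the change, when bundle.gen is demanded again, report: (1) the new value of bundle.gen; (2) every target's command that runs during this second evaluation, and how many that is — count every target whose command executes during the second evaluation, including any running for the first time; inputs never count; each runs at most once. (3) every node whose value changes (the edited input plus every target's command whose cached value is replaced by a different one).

New value of bundle.gen: -16.
Target commands that run: bundle.gen, tables.gen — 2 in total.
Values that change: assets.txt, bundle.gen, tables.gen.

First evaluation (everything demanded from the output):
  tables.gen = max2(-8, -8) = -8
  bundle.gen = add(-8, -7) = -15

Propagation after the edit:
  tables.gen: runs — assets.txt -8->-9; assets.txt -8->-9; result -9.
  bundle.gen: runs — tables.gen -8->-9; result -16.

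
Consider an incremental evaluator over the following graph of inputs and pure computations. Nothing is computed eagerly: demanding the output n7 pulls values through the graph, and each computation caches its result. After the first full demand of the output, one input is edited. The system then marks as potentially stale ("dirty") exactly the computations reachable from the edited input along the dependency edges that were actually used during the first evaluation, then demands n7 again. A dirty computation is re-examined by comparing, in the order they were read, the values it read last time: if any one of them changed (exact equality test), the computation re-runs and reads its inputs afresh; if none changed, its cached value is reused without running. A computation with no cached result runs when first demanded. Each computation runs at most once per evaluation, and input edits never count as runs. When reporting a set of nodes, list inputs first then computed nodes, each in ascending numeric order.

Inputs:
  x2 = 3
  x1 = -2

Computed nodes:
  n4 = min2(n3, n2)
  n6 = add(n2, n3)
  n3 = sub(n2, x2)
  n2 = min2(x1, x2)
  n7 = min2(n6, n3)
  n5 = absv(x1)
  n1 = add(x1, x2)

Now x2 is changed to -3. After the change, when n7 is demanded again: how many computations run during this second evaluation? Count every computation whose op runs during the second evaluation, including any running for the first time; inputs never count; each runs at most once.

Run set: n2, n3, n6, n7 (4 run).

Initial pass — values computed on the first demand:
  n2 = min2(-2, 3) = -2
  n3 = sub(-2, 3) = -5
  n6 = add(-2, -5) = -7
  n7 = min2(-7, -5) = -7

Second demand — change propagation:
  n2: re-runs because x2 3->-3; new result -3.
  n3: re-runs because n2 -2->-3; x2 3->-3; new result 0.
  n6: re-runs because n2 -2->-3; n3 -5->0; new result -3.
  n7: re-runs because n6 -7->-3; n3 -5->0; new result -3.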